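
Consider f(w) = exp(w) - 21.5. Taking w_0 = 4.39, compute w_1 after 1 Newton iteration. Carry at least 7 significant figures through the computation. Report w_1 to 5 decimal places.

Newton update: w ← w − f(w)/f'(w).
f'(w) = exp(w)
w_0 = 4.390000: f = 59.140419, f' = 80.640419 → w_1 = 4.390000 - (59.140419)/(80.640419) = 3.656616

3.65662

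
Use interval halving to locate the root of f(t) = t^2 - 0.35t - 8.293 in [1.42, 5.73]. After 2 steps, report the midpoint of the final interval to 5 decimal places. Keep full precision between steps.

f(1.420000) = -6.773600, f(5.730000) = 22.534400 (opposite signs)
step 1: m = 3.575000, f(m) = 3.236375 > 0 → root in [1.420000, 3.575000]
step 2: m = 2.497500, f(m) = -2.929619 < 0 → root in [2.497500, 3.575000]
Midpoint of [2.497500, 3.575000] = 3.036250

3.03625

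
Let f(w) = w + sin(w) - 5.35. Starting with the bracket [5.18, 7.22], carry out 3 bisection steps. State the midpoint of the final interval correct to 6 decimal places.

5.817500

f(5.180000) = -1.062648, f(7.220000) = 2.675675 (opposite signs)
step 1: m = 6.200000, f(m) = 0.766911 > 0 → root in [5.180000, 6.200000]
step 2: m = 5.690000, f(m) = -0.219005 < 0 → root in [5.690000, 6.200000]
step 3: m = 5.945000, f(m) = 0.263224 > 0 → root in [5.690000, 5.945000]
Midpoint of [5.690000, 5.945000] = 5.817500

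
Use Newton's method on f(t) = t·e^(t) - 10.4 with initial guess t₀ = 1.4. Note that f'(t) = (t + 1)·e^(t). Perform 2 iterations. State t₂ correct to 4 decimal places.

1.7790

Newton update: t ← t − f(t)/f'(t).
t_0 = 1.400000: f = -4.722720, f' = 9.732480 → t_1 = 1.400000 - (-4.722720)/(9.732480) = 1.885254
t_1 = 1.885254: f = 2.020096, f' = 19.008120 → t_2 = 1.885254 - (2.020096)/(19.008120) = 1.778978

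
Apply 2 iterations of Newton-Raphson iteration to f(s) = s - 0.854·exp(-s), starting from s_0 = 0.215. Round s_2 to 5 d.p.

Newton update: s ← s − f(s)/f'(s).
f'(s) = 1 + 0.854·exp(-s)
s_0 = 0.215000: f = -0.473786, f' = 1.688786 → s_1 = 0.215000 - (-0.473786)/(1.688786) = 0.495548
s_1 = 0.495548: f = -0.024740, f' = 1.520288 → s_2 = 0.495548 - (-0.024740)/(1.520288) = 0.511821

0.51182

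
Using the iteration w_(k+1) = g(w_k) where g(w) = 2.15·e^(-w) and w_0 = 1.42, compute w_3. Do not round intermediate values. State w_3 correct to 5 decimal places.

0.59860

w_1 = g(1.420000) = 0.519685
w_2 = g(0.519685) = 1.278622
w_3 = g(1.278622) = 0.598605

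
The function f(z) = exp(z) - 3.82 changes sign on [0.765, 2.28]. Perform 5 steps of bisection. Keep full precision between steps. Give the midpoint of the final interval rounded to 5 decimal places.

1.35680

f(0.765000) = -1.671006, f(2.280000) = 5.956680 (opposite signs)
step 1: m = 1.522500, f(m) = 0.763670 > 0 → root in [0.765000, 1.522500]
step 2: m = 1.143750, f(m) = -0.681484 < 0 → root in [1.143750, 1.522500]
step 3: m = 1.333125, f(m) = -0.027122 < 0 → root in [1.333125, 1.522500]
step 4: m = 1.427812, f(m) = 0.349568 > 0 → root in [1.333125, 1.427812]
step 5: m = 1.380469, f(m) = 0.156765 > 0 → root in [1.333125, 1.380469]
Midpoint of [1.333125, 1.380469] = 1.356797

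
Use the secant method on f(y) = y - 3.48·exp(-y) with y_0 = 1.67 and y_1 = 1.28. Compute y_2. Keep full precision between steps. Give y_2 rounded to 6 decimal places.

1.106544

Secant update: y_(k+1) = y_k − f(y_k)·(y_k − y_(k-1))/(f(y_k) − f(y_(k-1))).
f(y_0) = 1.014900, f(y_1) = 0.312430
y_2 = 1.280000 - (0.312430)·(1.280000 - 1.670000)/(0.312430 - (1.014900)) = 1.106544; f(y_2) = -0.044292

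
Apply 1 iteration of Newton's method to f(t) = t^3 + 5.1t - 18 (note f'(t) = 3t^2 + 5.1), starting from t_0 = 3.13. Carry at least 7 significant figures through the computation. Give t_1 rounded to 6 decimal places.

2.300000

t_0 = 3.130000: f = 28.627297, f' = 34.490700 → t_1 = 3.130000 - (28.627297)/(34.490700) = 2.300000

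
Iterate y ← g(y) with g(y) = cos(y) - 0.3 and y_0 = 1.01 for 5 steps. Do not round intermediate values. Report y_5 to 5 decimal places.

y_1 = g(1.010000) = 0.231861
y_2 = g(0.231861) = 0.673241
y_3 = g(0.673241) = 0.481805
y_4 = g(0.481805) = 0.586160
y_5 = g(0.586160) = 0.533071

0.53307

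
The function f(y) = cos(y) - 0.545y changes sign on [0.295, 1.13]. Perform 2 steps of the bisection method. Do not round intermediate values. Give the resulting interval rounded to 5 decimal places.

[0.92125, 1.13000]

f(0.295000) = 0.796027, f(1.130000) = -0.189190 (opposite signs)
step 1: m = 0.712500, f(m) = 0.368417 > 0 → root in [0.712500, 1.130000]
step 2: m = 0.921250, f(m) = 0.102744 > 0 → root in [0.921250, 1.130000]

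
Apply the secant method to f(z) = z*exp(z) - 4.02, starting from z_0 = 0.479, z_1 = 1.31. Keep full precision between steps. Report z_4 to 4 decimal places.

Secant update: z_(k+1) = z_k − f(z_k)·(z_k − z_(k-1))/(f(z_k) − f(z_(k-1))).
f(z_0) = -3.246674, f(z_1) = 0.835088
z_2 = 1.310000 - (0.835088)·(1.310000 - 0.479000)/(0.835088 - (-3.246674)) = 1.139986; f(z_2) = -0.455580
z_3 = 1.139986 - (-0.455580)·(1.139986 - 1.310000)/(-0.455580 - (0.835088)) = 1.199997; f(z_3) = -0.035879
z_4 = 1.199997 - (-0.035879)·(1.199997 - 1.139986)/(-0.035879 - (-0.455580)) = 1.205128; f(z_4) = 0.001733

1.2051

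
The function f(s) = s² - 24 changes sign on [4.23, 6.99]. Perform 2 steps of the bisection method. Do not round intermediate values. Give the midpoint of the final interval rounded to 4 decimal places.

f(4.230000) = -6.107100, f(6.990000) = 24.860100 (opposite signs)
step 1: m = 5.610000, f(m) = 7.472100 > 0 → root in [4.230000, 5.610000]
step 2: m = 4.920000, f(m) = 0.206400 > 0 → root in [4.230000, 4.920000]
Midpoint of [4.230000, 4.920000] = 4.575000

4.5750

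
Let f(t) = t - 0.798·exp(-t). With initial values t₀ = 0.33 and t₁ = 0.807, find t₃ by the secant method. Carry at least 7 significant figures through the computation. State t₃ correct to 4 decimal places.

0.4888

f(t_0) = -0.243701, f(t_1) = 0.450937
t_2 = 0.807000 - (0.450937)·(0.807000 - 0.330000)/(0.450937 - (-0.243701)) = 0.497347; f(t_2) = 0.012050
t_3 = 0.497347 - (0.012050)·(0.497347 - 0.807000)/(0.012050 - (0.450937)) = 0.488845; f(t_3) = -0.000595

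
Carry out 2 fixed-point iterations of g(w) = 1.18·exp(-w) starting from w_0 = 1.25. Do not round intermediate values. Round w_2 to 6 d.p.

w_1 = g(1.250000) = 0.338076
w_2 = g(0.338076) = 0.841507

0.841507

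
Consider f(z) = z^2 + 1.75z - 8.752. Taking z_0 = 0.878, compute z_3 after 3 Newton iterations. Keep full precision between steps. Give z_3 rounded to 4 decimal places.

f'(z) = 2z + 1.75
z_0 = 0.878000: f = -6.444616, f' = 3.506000 → z_1 = 0.878000 - (-6.444616)/(3.506000) = 2.716168
z_1 = 2.716168: f = 3.378861, f' = 7.182335 → z_2 = 2.716168 - (3.378861)/(7.182335) = 2.245727
z_2 = 2.245727: f = 0.221314, f' = 6.241455 → z_3 = 2.245727 - (0.221314)/(6.241455) = 2.210269

2.2103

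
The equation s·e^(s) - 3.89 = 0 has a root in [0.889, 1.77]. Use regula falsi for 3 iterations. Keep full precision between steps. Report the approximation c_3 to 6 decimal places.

1.172091

False-position update: c = (a·f(b) − b·f(a))/(f(b) − f(a)); replace the endpoint whose sign matches f(c).
f(0.889000) = -1.727333, f(1.770000) = 6.501410
step 1: c = 1.073935, f(c) = -0.746729 < 0 → new bracket [1.073935, 1.770000]
step 2: c = 1.145646, f(c) = -0.287549 < 0 → new bracket [1.145646, 1.770000]
step 3: c = 1.172091, f(c) = -0.105629 < 0 → new bracket [1.172091, 1.770000]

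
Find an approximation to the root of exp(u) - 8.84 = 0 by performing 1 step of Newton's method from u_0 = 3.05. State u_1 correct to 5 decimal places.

f'(u) = exp(u)
u_0 = 3.050000: f = 12.275344, f' = 21.115344 → u_1 = 3.050000 - (12.275344)/(21.115344) = 2.468653

2.46865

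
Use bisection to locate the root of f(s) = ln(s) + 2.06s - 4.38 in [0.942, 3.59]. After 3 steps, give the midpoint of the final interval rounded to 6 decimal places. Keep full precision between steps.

1.769500

f(0.942000) = -2.499230, f(3.590000) = 4.293552 (opposite signs)
step 1: m = 2.266000, f(m) = 1.105976 > 0 → root in [0.942000, 2.266000]
step 2: m = 1.604000, f(m) = -0.603259 < 0 → root in [1.604000, 2.266000]
step 3: m = 1.935000, f(m) = 0.266207 > 0 → root in [1.604000, 1.935000]
Midpoint of [1.604000, 1.935000] = 1.769500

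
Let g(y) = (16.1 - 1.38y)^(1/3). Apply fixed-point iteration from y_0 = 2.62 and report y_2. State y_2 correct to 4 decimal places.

y_1 = g(2.620000) = 2.319829
y_2 = g(2.319829) = 2.345207

2.3452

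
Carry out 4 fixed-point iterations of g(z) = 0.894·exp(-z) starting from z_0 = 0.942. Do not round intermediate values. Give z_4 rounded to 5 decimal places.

0.55558

z_1 = g(0.942000) = 0.348524
z_2 = g(0.348524) = 0.630922
z_3 = g(0.630922) = 0.475698
z_4 = g(0.475698) = 0.555577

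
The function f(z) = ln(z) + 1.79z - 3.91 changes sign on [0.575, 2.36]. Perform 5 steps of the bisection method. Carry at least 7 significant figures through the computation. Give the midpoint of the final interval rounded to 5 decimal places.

1.83008

f(0.575000) = -3.434135, f(2.360000) = 1.173062 (opposite signs)
step 1: m = 1.467500, f(m) = -0.899615 < 0 → root in [1.467500, 2.360000]
step 2: m = 1.913750, f(m) = 0.164677 > 0 → root in [1.467500, 1.913750]
step 3: m = 1.690625, f(m) = -0.358683 < 0 → root in [1.690625, 1.913750]
step 4: m = 1.802187, f(m) = -0.095083 < 0 → root in [1.802187, 1.913750]
step 5: m = 1.857969, f(m) = 0.035248 > 0 → root in [1.802187, 1.857969]
Midpoint of [1.802187, 1.857969] = 1.830078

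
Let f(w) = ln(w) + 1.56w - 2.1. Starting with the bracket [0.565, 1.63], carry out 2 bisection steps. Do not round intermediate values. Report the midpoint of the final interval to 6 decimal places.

1.230625

f(0.565000) = -1.789530, f(1.630000) = 0.931380 (opposite signs)
step 1: m = 1.097500, f(m) = -0.294865 < 0 → root in [1.097500, 1.630000]
step 2: m = 1.363750, f(m) = 0.337688 > 0 → root in [1.097500, 1.363750]
Midpoint of [1.097500, 1.363750] = 1.230625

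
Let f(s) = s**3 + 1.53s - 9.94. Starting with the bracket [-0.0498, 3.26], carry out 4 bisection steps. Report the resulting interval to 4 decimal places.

[1.8120, 2.0188]

f(-0.049800) = -10.016318, f(3.260000) = 29.693776 (opposite signs)
step 1: m = 1.605100, f(m) = -3.348904 < 0 → root in [1.605100, 3.260000]
step 2: m = 2.432550, f(m) = 8.175928 > 0 → root in [1.605100, 2.432550]
step 3: m = 2.018825, f(m) = 1.376835 > 0 → root in [1.605100, 2.018825]
step 4: m = 1.811962, f(m) = -1.218647 < 0 → root in [1.811962, 2.018825]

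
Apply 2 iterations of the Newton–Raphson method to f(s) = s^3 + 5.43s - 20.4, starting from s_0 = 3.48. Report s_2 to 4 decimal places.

2.1376

Newton update: s ← s − f(s)/f'(s).
f'(s) = 3s^2 + 5.43
s_0 = 3.480000: f = 40.640592, f' = 41.761200 → s_1 = 3.480000 - (40.640592)/(41.761200) = 2.506834
s_1 = 2.506834: f = 8.965590, f' = 24.282646 → s_2 = 2.506834 - (8.965590)/(24.282646) = 2.137616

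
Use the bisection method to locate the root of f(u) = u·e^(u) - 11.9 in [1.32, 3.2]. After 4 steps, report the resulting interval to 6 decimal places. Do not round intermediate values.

f(1.320000) = -6.958684, f(3.200000) = 66.604097 (opposite signs)
step 1: m = 2.260000, f(m) = 9.757782 > 0 → root in [1.320000, 2.260000]
step 2: m = 1.790000, f(m) = -1.178880 < 0 → root in [1.790000, 2.260000]
step 3: m = 2.025000, f(m) = 3.441625 > 0 → root in [1.790000, 2.025000]
step 4: m = 1.907500, f(m) = 0.949353 > 0 → root in [1.790000, 1.907500]

[1.790000, 1.907500]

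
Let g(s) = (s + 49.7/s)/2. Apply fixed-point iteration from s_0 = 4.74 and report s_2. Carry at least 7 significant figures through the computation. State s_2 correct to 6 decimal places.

s_1 = g(4.740000) = 7.612616
s_2 = g(7.612616) = 7.070626

7.070626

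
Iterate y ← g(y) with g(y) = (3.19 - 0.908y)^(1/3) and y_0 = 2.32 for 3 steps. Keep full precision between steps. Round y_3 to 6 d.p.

y_1 = g(2.320000) = 1.027074
y_2 = g(1.027074) = 1.311809
y_3 = g(1.311809) = 1.259685

1.259685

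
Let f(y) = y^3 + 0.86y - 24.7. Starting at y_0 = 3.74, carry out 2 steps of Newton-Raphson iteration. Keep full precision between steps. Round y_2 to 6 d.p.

2.827215

Newton update: y ← y − f(y)/f'(y).
f'(y) = 3y^2 + 0.86
y_0 = 3.740000: f = 30.830024, f' = 42.822800 → y_1 = 3.740000 - (30.830024)/(42.822800) = 3.020056
y_1 = 3.020056: f = 5.442384, f' = 28.222212 → y_2 = 3.020056 - (5.442384)/(28.222212) = 2.827215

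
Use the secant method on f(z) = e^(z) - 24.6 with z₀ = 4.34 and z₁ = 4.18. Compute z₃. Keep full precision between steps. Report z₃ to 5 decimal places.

3.35992

Secant update: z_(k+1) = z_k − f(z_k)·(z_k − z_(k-1))/(f(z_k) − f(z_(k-1))).
f(z_0) = 52.107539, f(z_1) = 40.765853
z_2 = 4.180000 - (40.765853)·(4.180000 - 4.340000)/(40.765853 - (52.107539)) = 3.604906; f(z_2) = 12.178224
z_3 = 3.604906 - (12.178224)·(3.604906 - 4.180000)/(12.178224 - (40.765853)) = 3.359918; f(z_3) = 4.186830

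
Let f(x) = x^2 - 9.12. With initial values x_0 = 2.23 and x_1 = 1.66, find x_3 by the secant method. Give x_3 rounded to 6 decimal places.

2.944157

f(x_0) = -4.147100, f(x_1) = -6.364400
x_2 = 1.660000 - (-6.364400)·(1.660000 - 2.230000)/(-6.364400 - (-4.147100)) = 3.296093; f(x_2) = 1.744226
x_3 = 3.296093 - (1.744226)·(3.296093 - 1.660000)/(1.744226 - (-6.364400)) = 2.944157; f(x_3) = -0.451941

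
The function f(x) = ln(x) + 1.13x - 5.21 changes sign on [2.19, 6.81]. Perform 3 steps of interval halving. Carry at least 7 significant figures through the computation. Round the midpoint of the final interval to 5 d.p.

f(2.190000) = -1.951398, f(6.810000) = 4.403692 (opposite signs)
step 1: m = 4.500000, f(m) = 1.379077 > 0 → root in [2.190000, 4.500000]
step 2: m = 3.345000, f(m) = -0.222683 < 0 → root in [3.345000, 4.500000]
step 3: m = 3.922500, f(m) = 0.589154 > 0 → root in [3.345000, 3.922500]
Midpoint of [3.345000, 3.922500] = 3.633750

3.63375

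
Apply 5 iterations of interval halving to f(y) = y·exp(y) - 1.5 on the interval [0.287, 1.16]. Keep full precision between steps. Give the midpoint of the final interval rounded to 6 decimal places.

0.737141

f(0.287000) = -1.117594, f(1.160000) = 2.200323 (opposite signs)
step 1: m = 0.723500, f(m) = -0.008406 < 0 → root in [0.723500, 1.160000]
step 2: m = 0.941750, f(m) = 0.915085 > 0 → root in [0.723500, 0.941750]
step 3: m = 0.832625, f(m) = 0.414493 > 0 → root in [0.723500, 0.832625]
step 4: m = 0.778062, f(m) = 0.194036 > 0 → root in [0.723500, 0.778062]
step 5: m = 0.750781, f(m) = 0.090646 > 0 → root in [0.723500, 0.750781]
Midpoint of [0.723500, 0.750781] = 0.737141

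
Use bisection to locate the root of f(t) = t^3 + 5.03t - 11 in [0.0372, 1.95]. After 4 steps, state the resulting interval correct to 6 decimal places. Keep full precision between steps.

[1.471800, 1.591350]

f(0.037200) = -10.812833, f(1.950000) = 6.223375 (opposite signs)
step 1: m = 0.993600, f(m) = -5.021269 < 0 → root in [0.993600, 1.950000]
step 2: m = 1.471800, f(m) = -0.408640 < 0 → root in [1.471800, 1.950000]
step 3: m = 1.710900, f(m) = 2.613937 > 0 → root in [1.471800, 1.710900]
step 4: m = 1.591350, f(m) = 1.034417 > 0 → root in [1.471800, 1.591350]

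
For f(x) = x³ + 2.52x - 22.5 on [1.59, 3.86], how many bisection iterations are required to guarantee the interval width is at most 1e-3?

Initial width b − a = 3.86 − 1.59 = 2.270000.
After n steps the width is (b−a)/2^n; need (b−a)/2^n ≤ 1e-3.
So n ≥ log₂(2.270000/1e-3) = log₂(2270.0000) ≈ 11.1485.
Hence n = 12.

12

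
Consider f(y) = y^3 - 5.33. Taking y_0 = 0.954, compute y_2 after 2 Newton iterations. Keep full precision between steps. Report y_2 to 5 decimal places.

1.99066

Newton update: y ← y − f(y)/f'(y).
f'(y) = 3y^2
y_0 = 0.954000: f = -4.461749, f' = 2.730348 → y_1 = 0.954000 - (-4.461749)/(2.730348) = 2.588132
y_1 = 2.588132: f = 12.006416, f' = 20.095283 → y_2 = 2.588132 - (12.006416)/(20.095283) = 1.990658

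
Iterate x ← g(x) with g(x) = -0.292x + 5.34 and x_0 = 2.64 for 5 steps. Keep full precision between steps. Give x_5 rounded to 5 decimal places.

x_1 = g(2.640000) = 4.569120
x_2 = g(4.569120) = 4.005817
x_3 = g(4.005817) = 4.170301
x_4 = g(4.170301) = 4.122272
x_5 = g(4.122272) = 4.136297

4.13630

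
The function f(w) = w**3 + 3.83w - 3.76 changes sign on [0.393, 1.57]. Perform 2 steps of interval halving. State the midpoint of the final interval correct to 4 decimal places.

f(0.393000) = -2.194112, f(1.570000) = 6.122993 (opposite signs)
step 1: m = 0.981500, f(m) = 0.944665 > 0 → root in [0.393000, 0.981500]
step 2: m = 0.687250, f(m) = -0.803236 < 0 → root in [0.687250, 0.981500]
Midpoint of [0.687250, 0.981500] = 0.834375

0.8344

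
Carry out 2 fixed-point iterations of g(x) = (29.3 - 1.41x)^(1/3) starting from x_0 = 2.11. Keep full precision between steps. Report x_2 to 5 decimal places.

x_1 = g(2.110000) = 2.974785
x_2 = g(2.974785) = 2.928127

2.92813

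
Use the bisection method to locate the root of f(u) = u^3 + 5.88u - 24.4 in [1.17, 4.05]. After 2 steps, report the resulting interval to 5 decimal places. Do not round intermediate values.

[1.89000, 2.61000]

f(1.170000) = -15.918787, f(4.050000) = 65.844125 (opposite signs)
step 1: m = 2.610000, f(m) = 8.726381 > 0 → root in [1.170000, 2.610000]
step 2: m = 1.890000, f(m) = -6.535531 < 0 → root in [1.890000, 2.610000]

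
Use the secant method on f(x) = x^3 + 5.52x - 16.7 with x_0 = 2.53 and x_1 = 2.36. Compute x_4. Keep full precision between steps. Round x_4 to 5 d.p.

1.86038

f(x_0) = 13.459877, f(x_1) = 9.471456
x_2 = 2.360000 - (9.471456)·(2.360000 - 2.530000)/(9.471456 - (13.459877)) = 1.956294; f(x_2) = 1.585657
x_3 = 1.956294 - (1.585657)·(1.956294 - 2.360000)/(1.585657 - (9.471456)) = 1.875118; f(x_3) = 0.243699
x_4 = 1.875118 - (0.243699)·(1.875118 - 1.956294)/(0.243699 - (1.585657)) = 1.860377; f(x_4) = 0.008048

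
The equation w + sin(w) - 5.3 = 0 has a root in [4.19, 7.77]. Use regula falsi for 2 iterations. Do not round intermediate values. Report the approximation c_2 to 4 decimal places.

5.7887

False-position update: c = (a·f(b) − b·f(a))/(f(b) − f(a)); replace the endpoint whose sign matches f(c).
f(4.190000) = -1.976630, f(7.770000) = 3.466476
step 1: c = 5.490055, f(c) = -0.522499 < 0 → new bracket [5.490055, 7.770000]
step 2: c = 5.788695, f(c) = 0.014112 > 0 → new bracket [5.490055, 5.788695]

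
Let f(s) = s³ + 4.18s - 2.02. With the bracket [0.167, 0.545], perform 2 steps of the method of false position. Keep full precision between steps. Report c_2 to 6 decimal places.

0.459812

False-position update: c = (a·f(b) − b·f(a))/(f(b) − f(a)); replace the endpoint whose sign matches f(c).
f(0.167000) = -1.317283, f(0.545000) = 0.419979
step 1: c = 0.453619, f(c) = -0.030529 < 0 → new bracket [0.453619, 0.545000]
step 2: c = 0.459812, f(c) = -0.000769 < 0 → new bracket [0.459812, 0.545000]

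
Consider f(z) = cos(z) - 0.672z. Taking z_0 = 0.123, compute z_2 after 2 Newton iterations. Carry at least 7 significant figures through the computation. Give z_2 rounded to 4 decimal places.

Newton update: z ← z − f(z)/f'(z).
f'(z) = -sin(z) - 0.672
z_0 = 0.123000: f = 0.909789, f' = -0.794690 → z_1 = 0.123000 - (0.909789)/(-0.794690) = 1.267835
z_1 = 1.267835: f = -0.553637, f' = -1.626457 → z_2 = 1.267835 - (-0.553637)/(-1.626457) = 0.927440

0.9274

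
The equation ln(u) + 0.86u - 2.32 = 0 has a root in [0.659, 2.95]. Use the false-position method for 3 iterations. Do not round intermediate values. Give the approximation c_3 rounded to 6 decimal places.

1.937612

f(0.659000) = -2.170292, f(2.950000) = 1.298805
step 1: c = 2.092266, f(c) = 0.217596 > 0 → new bracket [0.659000, 2.092266]
step 2: c = 1.961660, f(c) = 0.040818 > 0 → new bracket [0.659000, 1.961660]
step 3: c = 1.937612, f(c) = 0.007802 > 0 → new bracket [0.659000, 1.937612]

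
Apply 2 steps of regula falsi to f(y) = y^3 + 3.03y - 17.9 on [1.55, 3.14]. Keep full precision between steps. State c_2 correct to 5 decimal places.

2.17179

f(1.550000) = -9.479625, f(3.140000) = 22.573344
step 1: c = 2.020240, f(c) = -3.533319 < 0 → new bracket [2.020240, 3.140000]
step 2: c = 2.171791, f(c) = -1.075845 < 0 → new bracket [2.171791, 3.140000]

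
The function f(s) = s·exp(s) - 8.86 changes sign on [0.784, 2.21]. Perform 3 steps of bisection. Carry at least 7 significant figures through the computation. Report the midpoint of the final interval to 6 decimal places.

1.586125

f(0.784000) = -7.142871, f(2.210000) = 11.285733 (opposite signs)
step 1: m = 1.497000, f(m) = -2.171009 < 0 → root in [1.497000, 2.210000]
step 2: m = 1.853500, f(m) = 2.969256 > 0 → root in [1.497000, 1.853500]
step 3: m = 1.675250, f(m) = 0.086053 > 0 → root in [1.497000, 1.675250]
Midpoint of [1.497000, 1.675250] = 1.586125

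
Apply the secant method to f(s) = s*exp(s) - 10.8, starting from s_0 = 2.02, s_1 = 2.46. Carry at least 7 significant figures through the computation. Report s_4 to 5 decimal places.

f(s_0) = 4.427416, f(s_1) = 17.993836
s_2 = 2.460000 - (17.993836)·(2.460000 - 2.020000)/(17.993836 - (4.427416)) = 1.876406; f(s_2) = 1.452910
s_3 = 1.876406 - (1.452910)·(1.876406 - 2.460000)/(1.452910 - (17.993836)) = 1.825144; f(s_3) = 0.522627
s_4 = 1.825144 - (0.522627)·(1.825144 - 1.876406)/(0.522627 - (1.452910)) = 1.796346; f(s_4) = 0.027621

1.79635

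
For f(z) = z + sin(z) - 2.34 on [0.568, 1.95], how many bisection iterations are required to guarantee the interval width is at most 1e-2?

Initial width b − a = 1.95 − 0.568 = 1.382000.
After n steps the width is (b−a)/2^n; need (b−a)/2^n ≤ 1e-2.
So n ≥ log₂(1.382000/1e-2) = log₂(138.2000) ≈ 7.1106.
Hence n = 8.

8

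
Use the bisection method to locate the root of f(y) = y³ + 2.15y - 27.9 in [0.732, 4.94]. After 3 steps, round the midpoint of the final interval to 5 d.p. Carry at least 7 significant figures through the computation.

f(0.732000) = -25.933977, f(4.940000) = 103.274784 (opposite signs)
step 1: m = 2.836000, f(m) = 1.007053 > 0 → root in [0.732000, 2.836000]
step 2: m = 1.784000, f(m) = -18.386542 < 0 → root in [1.784000, 2.836000]
step 3: m = 2.310000, f(m) = -10.607109 < 0 → root in [2.310000, 2.836000]
Midpoint of [2.310000, 2.836000] = 2.573000

2.57300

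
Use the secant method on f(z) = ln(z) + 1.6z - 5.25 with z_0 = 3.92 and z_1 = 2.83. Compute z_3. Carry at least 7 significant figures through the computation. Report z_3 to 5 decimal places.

2.66797

f(z_0) = 2.388092, f(z_1) = 0.318277
z_2 = 2.830000 - (0.318277)·(2.830000 - 3.920000)/(0.318277 - (2.388092)) = 2.662390; f(z_2) = -0.010952
z_3 = 2.662390 - (-0.010952)·(2.662390 - 2.830000)/(-0.010952 - (0.318277)) = 2.667966; f(z_3) = 0.000061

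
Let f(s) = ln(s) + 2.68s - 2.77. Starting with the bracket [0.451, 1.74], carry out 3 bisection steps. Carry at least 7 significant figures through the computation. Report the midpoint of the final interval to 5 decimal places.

f(0.451000) = -2.357608, f(1.740000) = 2.447085 (opposite signs)
step 1: m = 1.095500, f(m) = 0.257151 > 0 → root in [0.451000, 1.095500]
step 2: m = 0.773250, f(m) = -0.954843 < 0 → root in [0.773250, 1.095500]
step 3: m = 0.934375, f(m) = -0.333752 < 0 → root in [0.934375, 1.095500]
Midpoint of [0.934375, 1.095500] = 1.014937

1.01494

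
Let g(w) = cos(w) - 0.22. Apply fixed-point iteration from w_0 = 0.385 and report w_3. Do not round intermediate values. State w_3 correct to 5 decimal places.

w_1 = g(0.385000) = 0.706798
w_2 = g(0.706798) = 0.540445
w_3 = g(0.540445) = 0.637480

0.63748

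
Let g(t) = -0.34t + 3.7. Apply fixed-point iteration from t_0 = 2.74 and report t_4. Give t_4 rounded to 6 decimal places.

t_1 = g(2.740000) = 2.768400
t_2 = g(2.768400) = 2.758744
t_3 = g(2.758744) = 2.762027
t_4 = g(2.762027) = 2.760911

2.760911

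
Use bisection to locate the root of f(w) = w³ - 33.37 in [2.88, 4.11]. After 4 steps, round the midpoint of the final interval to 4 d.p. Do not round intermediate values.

3.2259

f(2.880000) = -9.482128, f(4.110000) = 36.056531 (opposite signs)
step 1: m = 3.495000, f(m) = 9.321512 > 0 → root in [2.880000, 3.495000]
step 2: m = 3.187500, f(m) = -0.984502 < 0 → root in [3.187500, 3.495000]
step 3: m = 3.341250, f(m) = 3.931553 > 0 → root in [3.187500, 3.341250]
step 4: m = 3.264375, f(m) = 1.415651 > 0 → root in [3.187500, 3.264375]
Midpoint of [3.187500, 3.264375] = 3.225938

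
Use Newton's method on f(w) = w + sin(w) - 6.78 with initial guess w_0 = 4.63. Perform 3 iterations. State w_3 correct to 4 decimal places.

f'(w) = 1 + cos(w)
w_0 = 4.630000: f = -3.146608, f' = 0.917704 → w_1 = 4.630000 - (-3.146608)/(0.917704) = 8.058782
w_1 = 8.058782: f = 2.257884, f' = 0.796628 → w_2 = 8.058782 - (2.257884)/(0.796628) = 5.224481
w_2 = 5.224481: f = -2.427241, f' = 1.490002 → w_3 = 5.224481 - (-2.427241)/(1.490002) = 6.853499

6.8535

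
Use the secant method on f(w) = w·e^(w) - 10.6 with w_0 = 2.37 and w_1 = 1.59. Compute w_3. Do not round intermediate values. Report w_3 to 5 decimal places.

1.79228

Secant update: w_(k+1) = w_k − f(w_k)·(w_k − w_(k-1))/(f(w_k) − f(w_(k-1))).
f(w_0) = 14.752820, f(w_1) = -2.803039
w_2 = 1.590000 - (-2.803039)·(1.590000 - 2.370000)/(-2.803039 - (14.752820)) = 1.714538; f(w_2) = -1.077270
w_3 = 1.714538 - (-1.077270)·(1.714538 - 1.590000)/(-1.077270 - (-2.803039)) = 1.792278; f(w_3) = 0.159242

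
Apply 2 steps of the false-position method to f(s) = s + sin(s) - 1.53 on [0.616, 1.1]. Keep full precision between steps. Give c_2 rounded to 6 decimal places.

0.807932

f(0.616000) = -0.336225, f(1.100000) = 0.461207
step 1: c = 0.820071, f(c) = 0.021265 > 0 → new bracket [0.616000, 0.820071]
step 2: c = 0.807932, f(c) = 0.000792 > 0 → new bracket [0.616000, 0.807932]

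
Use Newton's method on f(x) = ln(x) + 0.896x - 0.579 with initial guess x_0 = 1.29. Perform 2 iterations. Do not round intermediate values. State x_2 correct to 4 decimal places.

0.8395

f'(x) = 1/x + 0.896
x_0 = 1.290000: f = 0.831482, f' = 1.671194 → x_1 = 1.290000 - (0.831482)/(1.671194) = 0.792462
x_1 = 0.792462: f = -0.101565, f' = 2.157890 → x_2 = 0.792462 - (-0.101565)/(2.157890) = 0.839529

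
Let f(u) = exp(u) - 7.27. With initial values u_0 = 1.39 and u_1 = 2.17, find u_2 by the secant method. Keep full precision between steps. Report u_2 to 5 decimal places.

f(u_0) = -3.255150, f(u_1) = 1.488284
u_2 = 2.170000 - (1.488284)·(2.170000 - 1.390000)/(1.488284 - (-3.255150)) = 1.925270; f(u_2) = -0.413002

1.92527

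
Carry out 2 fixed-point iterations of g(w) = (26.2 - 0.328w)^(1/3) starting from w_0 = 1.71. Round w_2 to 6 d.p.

2.933067

w_1 = g(1.710000) = 2.948726
w_2 = g(2.948726) = 2.933067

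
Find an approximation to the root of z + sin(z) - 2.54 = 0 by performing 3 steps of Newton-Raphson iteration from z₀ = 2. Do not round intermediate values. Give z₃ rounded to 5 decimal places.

f'(z) = 1 + cos(z)
z_0 = 2.000000: f = 0.369297, f' = 0.583853 → z_1 = 2.000000 - (0.369297)/(0.583853) = 1.367482
z_1 = 1.367482: f = -0.193115, f' = 1.201916 → z_2 = 1.367482 - (-0.193115)/(1.201916) = 1.528155
z_2 = 1.528155: f = -0.012754, f' = 1.042629 → z_3 = 1.528155 - (-0.012754)/(1.042629) = 1.540388

1.54039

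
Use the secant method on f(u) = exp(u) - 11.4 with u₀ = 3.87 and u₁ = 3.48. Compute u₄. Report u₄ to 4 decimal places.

2.4818

f(u_0) = 36.542386, f(u_1) = 21.059722
u_2 = 3.480000 - (21.059722)·(3.480000 - 3.870000)/(21.059722 - (36.542386)) = 2.949517; f(u_2) = 7.696726
u_3 = 2.949517 - (7.696726)·(2.949517 - 3.480000)/(7.696726 - (21.059722)) = 2.643973; f(u_3) = 2.668988
u_4 = 2.643973 - (2.668988)·(2.643973 - 2.949517)/(2.668988 - (7.696726)) = 2.481774; f(u_4) = 0.562468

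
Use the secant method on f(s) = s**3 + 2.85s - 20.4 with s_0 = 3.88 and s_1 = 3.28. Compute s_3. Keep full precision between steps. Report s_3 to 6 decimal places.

f(s_0) = 49.069072, f(s_1) = 24.235552
s_2 = 3.280000 - (24.235552)·(3.280000 - 3.880000)/(24.235552 - (49.069072)) = 2.694447; f(s_2) = 6.840990
s_3 = 2.694447 - (6.840990)·(2.694447 - 3.280000)/(6.840990 - (24.235552)) = 2.464159; f(s_3) = 1.585431

2.464159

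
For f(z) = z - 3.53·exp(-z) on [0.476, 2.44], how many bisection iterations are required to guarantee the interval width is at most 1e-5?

Initial width b − a = 2.44 − 0.476 = 1.964000.
After n steps the width is (b−a)/2^n; need (b−a)/2^n ≤ 1e-5.
So n ≥ log₂(1.964000/1e-5) = log₂(196400.0000) ≈ 17.5834.
Hence n = 18.

18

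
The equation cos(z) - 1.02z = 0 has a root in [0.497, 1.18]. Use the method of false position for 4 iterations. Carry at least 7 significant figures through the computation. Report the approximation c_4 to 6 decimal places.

f(0.497000) = 0.372077, f(1.180000) = -0.822675
step 1: c = 0.709704, f(c) = 0.034657 > 0 → new bracket [0.709704, 1.180000]
step 2: c = 0.728715, f(c) = 0.002741 > 0 → new bracket [0.728715, 1.180000]
step 3: c = 0.730214, f(c) = 0.000214 > 0 → new bracket [0.730214, 1.180000]
step 4: c = 0.730331, f(c) = 0.000017 > 0 → new bracket [0.730331, 1.180000]

0.730331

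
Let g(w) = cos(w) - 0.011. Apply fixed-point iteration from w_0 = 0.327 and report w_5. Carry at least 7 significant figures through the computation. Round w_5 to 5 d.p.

w_1 = g(0.327000) = 0.936010
w_2 = g(0.936010) = 0.582005
w_3 = g(0.582005) = 0.824362
w_4 = g(0.824362) = 0.668025
w_5 = g(0.668025) = 0.774046

0.77405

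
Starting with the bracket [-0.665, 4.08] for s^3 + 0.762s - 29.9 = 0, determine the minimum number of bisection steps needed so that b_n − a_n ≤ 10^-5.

19

Initial width b − a = 4.08 − -0.665 = 4.745000.
After n steps the width is (b−a)/2^n; need (b−a)/2^n ≤ 10^-5.
So n ≥ log₂(4.745000/10^-5) = log₂(474500.0000) ≈ 18.8560.
Hence n = 19.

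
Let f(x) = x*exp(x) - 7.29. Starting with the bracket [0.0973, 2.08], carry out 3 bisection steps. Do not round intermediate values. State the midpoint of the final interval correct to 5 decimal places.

f(0.097300) = -7.182757, f(2.080000) = 9.359295 (opposite signs)
step 1: m = 1.088650, f(m) = -4.056425 < 0 → root in [1.088650, 2.080000]
step 2: m = 1.584325, f(m) = 0.435167 > 0 → root in [1.088650, 1.584325]
step 3: m = 1.336488, f(m) = -2.203793 < 0 → root in [1.336488, 1.584325]
Midpoint of [1.336488, 1.584325] = 1.460406

1.46041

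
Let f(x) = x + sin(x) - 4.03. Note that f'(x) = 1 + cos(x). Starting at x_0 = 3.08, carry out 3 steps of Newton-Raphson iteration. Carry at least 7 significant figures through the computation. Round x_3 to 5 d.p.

-43813.00176

Newton update: x ← x − f(x)/f'(x).
x_0 = 3.080000: f = -0.888446, f' = 0.001896 → x_1 = 3.080000 - (-0.888446)/(0.001896) = 471.613492
x_1 = 471.613492: f = 467.949387, f' = 1.930656 → x_2 = 471.613492 - (467.949387)/(1.930656) = 229.235070
x_2 = 229.235070: f = 225.306091, f' = 0.005116 → x_3 = 229.235070 - (225.306091)/(0.005116) = -43813.001762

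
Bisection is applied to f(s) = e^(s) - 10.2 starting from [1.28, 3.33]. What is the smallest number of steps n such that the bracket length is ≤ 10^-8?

Initial width b − a = 3.33 − 1.28 = 2.050000.
After n steps the width is (b−a)/2^n; need (b−a)/2^n ≤ 10^-8.
So n ≥ log₂(2.050000/10^-8) = log₂(205000000.0000) ≈ 27.6110.
Hence n = 28.

28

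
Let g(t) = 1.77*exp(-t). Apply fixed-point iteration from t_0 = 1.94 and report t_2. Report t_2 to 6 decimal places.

1.372486

t_1 = g(1.940000) = 0.254356
t_2 = g(0.254356) = 1.372486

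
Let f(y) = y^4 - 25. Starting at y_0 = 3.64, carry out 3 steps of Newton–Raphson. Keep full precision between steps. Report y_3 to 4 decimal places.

2.2544

Newton update: y ← y − f(y)/f'(y).
f'(y) = 4y^3
y_0 = 3.640000: f = 150.551900, f' = 192.914176 → y_1 = 3.640000 - (150.551900)/(192.914176) = 2.859591
y_1 = 2.859591: f = 41.867621, f' = 93.534514 → y_2 = 2.859591 - (41.867621)/(93.534514) = 2.411974
y_2 = 2.411974: f = 8.844714, f' = 56.127814 → y_3 = 2.411974 - (8.844714)/(56.127814) = 2.254393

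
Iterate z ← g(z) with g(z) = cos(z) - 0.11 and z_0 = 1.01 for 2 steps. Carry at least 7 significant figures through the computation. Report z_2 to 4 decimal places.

0.8023

z_1 = g(1.010000) = 0.421861
z_2 = g(0.421861) = 0.802329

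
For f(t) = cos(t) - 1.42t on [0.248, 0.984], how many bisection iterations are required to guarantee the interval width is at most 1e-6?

Initial width b − a = 0.984 − 0.248 = 0.736000.
After n steps the width is (b−a)/2^n; need (b−a)/2^n ≤ 1e-6.
So n ≥ log₂(0.736000/1e-6) = log₂(736000.0000) ≈ 19.4893.
Hence n = 20.

20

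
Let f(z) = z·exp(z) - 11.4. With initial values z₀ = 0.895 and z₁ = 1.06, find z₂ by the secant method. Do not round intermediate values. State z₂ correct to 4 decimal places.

f(z_0) = -9.209634, f(z_1) = -8.340447
z_2 = 1.060000 - (-8.340447)·(1.060000 - 0.895000)/(-8.340447 - (-9.209634)) = 2.643287; f(z_2) = 25.762879

2.6433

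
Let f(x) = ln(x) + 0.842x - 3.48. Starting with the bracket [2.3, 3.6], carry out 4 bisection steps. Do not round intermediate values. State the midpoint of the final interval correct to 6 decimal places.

2.909375

f(2.300000) = -0.710491, f(3.600000) = 0.832134 (opposite signs)
step 1: m = 2.950000, f(m) = 0.085705 > 0 → root in [2.300000, 2.950000]
step 2: m = 2.625000, f(m) = -0.304669 < 0 → root in [2.625000, 2.950000]
step 3: m = 2.787500, f(m) = -0.107780 < 0 → root in [2.787500, 2.950000]
step 4: m = 2.868750, f(m) = -0.010636 < 0 → root in [2.868750, 2.950000]
Midpoint of [2.868750, 2.950000] = 2.909375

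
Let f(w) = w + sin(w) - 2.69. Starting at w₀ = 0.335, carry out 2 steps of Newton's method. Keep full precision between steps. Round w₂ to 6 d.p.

1.655170

f'(w) = 1 + cos(w)
w_0 = 0.335000: f = -2.026231, f' = 1.944410 → w_1 = 0.335000 - (-2.026231)/(1.944410) = 1.377080
w_1 = 1.377080: f = -0.331625, f' = 1.192507 → w_2 = 1.377080 - (-0.331625)/(1.192507) = 1.655170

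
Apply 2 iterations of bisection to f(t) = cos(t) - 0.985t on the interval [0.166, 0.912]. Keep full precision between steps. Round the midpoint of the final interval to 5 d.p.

0.81875

f(0.166000) = 0.822744, f(0.912000) = -0.286154 (opposite signs)
step 1: m = 0.539000, f(m) = 0.327307 > 0 → root in [0.539000, 0.912000]
step 2: m = 0.725500, f(m) = 0.033550 > 0 → root in [0.725500, 0.912000]
Midpoint of [0.725500, 0.912000] = 0.818750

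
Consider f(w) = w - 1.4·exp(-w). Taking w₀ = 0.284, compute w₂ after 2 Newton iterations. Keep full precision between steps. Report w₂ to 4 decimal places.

0.6969

f'(w) = 1 + 1.4·exp(-w)
w_0 = 0.284000: f = -0.769873, f' = 2.053873 → w_1 = 0.284000 - (-0.769873)/(2.053873) = 0.658840
w_1 = 0.658840: f = -0.065592, f' = 1.724432 → w_2 = 0.658840 - (-0.065592)/(1.724432) = 0.696877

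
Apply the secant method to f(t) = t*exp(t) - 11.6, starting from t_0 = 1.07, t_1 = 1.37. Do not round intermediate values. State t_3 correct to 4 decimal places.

1.7292

f(t_0) = -8.480544, f(t_1) = -6.208570
t_2 = 1.370000 - (-6.208570)·(1.370000 - 1.070000)/(-6.208570 - (-8.480544)) = 2.189803; f(t_2) = 7.962495
t_3 = 2.189803 - (7.962495)·(2.189803 - 1.370000)/(7.962495 - (-6.208570)) = 1.729169; f(t_3) = -1.854463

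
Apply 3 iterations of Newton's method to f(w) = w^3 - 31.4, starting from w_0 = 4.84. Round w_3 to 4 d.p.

f'(w) = 3w^2
w_0 = 4.840000: f = 81.979904, f' = 70.276800 → w_1 = 4.840000 - (81.979904)/(70.276800) = 3.673471
w_1 = 3.673471: f = 18.171260, f' = 40.483174 → w_2 = 3.673471 - (18.171260)/(40.483174) = 3.224612
w_2 = 3.224612: f = 2.129903, f' = 31.194363 → w_3 = 3.224612 - (2.129903)/(31.194363) = 3.156333

3.1563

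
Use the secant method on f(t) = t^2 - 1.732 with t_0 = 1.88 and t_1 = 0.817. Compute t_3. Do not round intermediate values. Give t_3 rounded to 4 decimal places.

1.3417

f(t_0) = 1.802400, f(t_1) = -1.064511
t_2 = 0.817000 - (-1.064511)·(0.817000 - 1.880000)/(-1.064511 - (1.802400)) = 1.211702; f(t_2) = -0.263779
t_3 = 1.211702 - (-0.263779)·(1.211702 - 0.817000)/(-0.263779 - (-1.064511)) = 1.341725; f(t_3) = 0.068227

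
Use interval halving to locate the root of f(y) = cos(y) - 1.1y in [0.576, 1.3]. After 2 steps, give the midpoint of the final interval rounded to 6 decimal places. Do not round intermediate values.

0.666500

f(0.576000) = 0.205048, f(1.300000) = -1.162501 (opposite signs)
step 1: m = 0.938000, f(m) = -0.440398 < 0 → root in [0.576000, 0.938000]
step 2: m = 0.757000, f(m) = -0.105800 < 0 → root in [0.576000, 0.757000]
Midpoint of [0.576000, 0.757000] = 0.666500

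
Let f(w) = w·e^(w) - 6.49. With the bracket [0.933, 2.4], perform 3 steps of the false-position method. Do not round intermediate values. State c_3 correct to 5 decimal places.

1.40038

f(0.933000) = -4.118198, f(2.400000) = 19.965623
step 1: c = 1.183849, f(c) = -2.622456 < 0 → new bracket [1.183849, 2.400000]
step 2: c = 1.325043, f(c) = -1.504729 < 0 → new bracket [1.325043, 2.400000]
step 3: c = 1.400380, f(c) = -0.809019 < 0 → new bracket [1.400380, 2.400000]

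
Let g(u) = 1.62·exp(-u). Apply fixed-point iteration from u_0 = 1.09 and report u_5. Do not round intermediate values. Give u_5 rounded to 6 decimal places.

u_1 = g(1.090000) = 0.544671
u_2 = g(0.544671) = 0.939653
u_3 = g(0.939653) = 0.633037
u_4 = g(0.633037) = 0.860183
u_5 = g(0.860183) = 0.685397

0.685397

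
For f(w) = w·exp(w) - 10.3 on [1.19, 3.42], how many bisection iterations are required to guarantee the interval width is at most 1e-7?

25

Initial width b − a = 3.42 − 1.19 = 2.230000.
After n steps the width is (b−a)/2^n; need (b−a)/2^n ≤ 1e-7.
So n ≥ log₂(2.230000/1e-7) = log₂(22300000.0000) ≈ 24.4105.
Hence n = 25.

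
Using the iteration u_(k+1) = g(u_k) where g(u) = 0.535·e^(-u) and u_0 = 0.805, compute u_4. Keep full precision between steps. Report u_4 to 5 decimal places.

u_1 = g(0.805000) = 0.239192
u_2 = g(0.239192) = 0.421186
u_3 = g(0.421186) = 0.351103
u_4 = g(0.351103) = 0.376592

0.37659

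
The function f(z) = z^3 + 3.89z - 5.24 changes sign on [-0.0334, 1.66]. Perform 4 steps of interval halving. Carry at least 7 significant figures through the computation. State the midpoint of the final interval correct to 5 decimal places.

1.07789

f(-0.033400) = -5.369963, f(1.660000) = 5.791696 (opposite signs)
step 1: m = 0.813300, f(m) = -1.538300 < 0 → root in [0.813300, 1.660000]
step 2: m = 1.236650, f(m) = 1.461781 > 0 → root in [0.813300, 1.236650]
step 3: m = 1.024975, f(m) = -0.176035 < 0 → root in [1.024975, 1.236650]
step 4: m = 1.130812, f(m) = 0.604872 > 0 → root in [1.024975, 1.130812]
Midpoint of [1.024975, 1.130812] = 1.077894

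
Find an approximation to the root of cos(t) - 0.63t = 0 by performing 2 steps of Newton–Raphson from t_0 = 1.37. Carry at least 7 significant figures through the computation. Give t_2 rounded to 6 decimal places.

0.938397

Newton update: t ← t − f(t)/f'(t).
f'(t) = -sin(t) - 0.63
t_0 = 1.370000: f = -0.663650, f' = -1.609908 → t_1 = 1.370000 - (-0.663650)/(-1.609908) = 0.957771
t_1 = 0.957771: f = -0.028052, f' = -1.447911 → t_2 = 0.957771 - (-0.028052)/(-1.447911) = 0.938397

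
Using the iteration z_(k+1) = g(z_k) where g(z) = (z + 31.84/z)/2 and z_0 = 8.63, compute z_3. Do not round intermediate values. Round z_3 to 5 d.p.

z_1 = g(8.630000) = 6.159728
z_2 = g(6.159728) = 5.664394
z_3 = g(5.664394) = 5.642736

5.64274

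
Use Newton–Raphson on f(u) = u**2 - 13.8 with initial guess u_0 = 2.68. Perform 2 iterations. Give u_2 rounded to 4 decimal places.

f'(u) = 2u
u_0 = 2.680000: f = -6.617600, f' = 5.360000 → u_1 = 2.680000 - (-6.617600)/(5.360000) = 3.914627
u_1 = 3.914627: f = 1.524303, f' = 7.829254 → u_2 = 3.914627 - (1.524303)/(7.829254) = 3.719934

3.7199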